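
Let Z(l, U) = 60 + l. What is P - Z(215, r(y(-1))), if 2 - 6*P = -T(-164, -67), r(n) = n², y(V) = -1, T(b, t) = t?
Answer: -1715/6 ≈ -285.83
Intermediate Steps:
P = -65/6 (P = ⅓ - (-1)*(-67)/6 = ⅓ - ⅙*67 = ⅓ - 67/6 = -65/6 ≈ -10.833)
P - Z(215, r(y(-1))) = -65/6 - (60 + 215) = -65/6 - 1*275 = -65/6 - 275 = -1715/6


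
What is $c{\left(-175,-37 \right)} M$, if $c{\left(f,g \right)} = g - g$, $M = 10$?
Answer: $0$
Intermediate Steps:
$c{\left(f,g \right)} = 0$
$c{\left(-175,-37 \right)} M = 0 \cdot 10 = 0$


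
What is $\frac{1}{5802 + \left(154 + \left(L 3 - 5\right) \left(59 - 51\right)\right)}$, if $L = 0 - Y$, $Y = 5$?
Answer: $\frac{1}{5796} \approx 0.00017253$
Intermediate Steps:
$L = -5$ ($L = 0 - 5 = -5$)
$\frac{1}{5802 + \left(154 + \left(L 3 - 5\right) \left(59 - 51\right)\right)} = \frac{1}{5802 + \left(154 + \left(\left(-5\right) 3 - 5\right) \left(59 - 51\right)\right)} = \frac{1}{5802 + \left(154 + \left(-15 - 5\right) 8\right)} = \frac{1}{5802 + \left(154 - 160\right)} = \frac{1}{5802 - 6} = \frac{1}{5796}$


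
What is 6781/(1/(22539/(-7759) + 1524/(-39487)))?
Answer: -6115256399229/306379633 ≈ -19960.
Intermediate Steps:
6781/(1/(22539/(-7759) + 1524/(-39487))) = 6781/(1/(22539*(-1/7759) + 1524*(-1/39487))) = 6781/(1/(-22539/7759 - 1524/39487)) = 6781/(1/(-901822209/306379633)) = 6781/(-306379633/901822209) = 6781*(-901822209/306379633) = -6115256399229/306379633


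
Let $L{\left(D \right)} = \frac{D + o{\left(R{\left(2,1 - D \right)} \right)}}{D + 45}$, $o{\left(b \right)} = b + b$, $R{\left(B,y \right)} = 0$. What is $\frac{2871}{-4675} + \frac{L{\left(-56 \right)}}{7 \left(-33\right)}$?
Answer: $- \frac{98143}{154275} \approx -0.63616$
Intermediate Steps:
$o{\left(b \right)} = 2 b$
$L{\left(D \right)} = \frac{D}{45 + D}$ ($L{\left(D \right)} = \frac{D + 2 \cdot 0}{D + 45} = \frac{D + 0}{45 + D} = \frac{D}{45 + D}$)
$\frac{2871}{-4675} + \frac{L{\left(-56 \right)}}{7 \left(-33\right)} = \frac{2871}{-4675} + \frac{\left(-56\right) \frac{1}{45 - 56}}{7 \left(-33\right)} = 2871 \left(- \frac{1}{4675}\right) + \frac{\left(-56\right) \frac{1}{-11}}{-231} = - \frac{261}{425} + \left(-56\right) \left(- \frac{1}{11}\right) \left(- \frac{1}{231}\right) = - \frac{261}{425} + \frac{56}{11} \left(- \frac{1}{231}\right) = - \frac{261}{425} - \frac{8}{363} = - \frac{98143}{154275}$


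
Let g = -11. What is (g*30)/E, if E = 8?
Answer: -165/4 ≈ -41.250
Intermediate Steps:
(g*30)/E = -11*30/8 = -330*⅛ = -165/4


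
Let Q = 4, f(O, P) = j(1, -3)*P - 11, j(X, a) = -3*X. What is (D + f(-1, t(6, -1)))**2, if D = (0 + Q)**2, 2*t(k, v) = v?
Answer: 169/4 ≈ 42.250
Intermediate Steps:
t(k, v) = v/2
f(O, P) = -11 - 3*P (f(O, P) = (-3*1)*P - 11 = -3*P - 11 = -11 - 3*P)
D = 16 (D = (0 + 4)**2 = 4**2 = 16)
(D + f(-1, t(6, -1)))**2 = (16 + (-11 - 3*(-1)/2))**2 = (16 + (-11 - 3*(-1/2)))**2 = (16 + (-11 + 3/2))**2 = (16 - 19/2)**2 = (13/2)**2 = 169/4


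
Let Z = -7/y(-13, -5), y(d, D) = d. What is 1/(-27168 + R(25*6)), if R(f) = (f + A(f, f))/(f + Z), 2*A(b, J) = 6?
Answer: -1957/53165787 ≈ -3.6809e-5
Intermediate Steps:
A(b, J) = 3 (A(b, J) = (½)*6 = 3)
Z = 7/13 (Z = -7/(-13) = -7*(-1/13) = 7/13 ≈ 0.53846)
R(f) = (3 + f)/(7/13 + f) (R(f) = (f + 3)/(f + 7/13) = (3 + f)/(7/13 + f))
1/(-27168 + R(25*6)) = 1/(-27168 + 13*(3 + 25*6)/(7 + 13*(25*6))) = 1/(-27168 + 13*(3 + 150)/(7 + 13*150)) = 1/(-27168 + 13*153/(7 + 1950)) = 1/(-27168 + 13*153/1957) = 1/(-27168 + 13*(1/1957)*153) = 1/(-27168 + 1989/1957) = 1/(-53165787/1957) = -1957/53165787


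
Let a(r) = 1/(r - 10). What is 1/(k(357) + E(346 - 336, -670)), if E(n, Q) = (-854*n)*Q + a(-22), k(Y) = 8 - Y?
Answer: 32/183086431 ≈ 1.7478e-7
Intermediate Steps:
a(r) = 1/(-10 + r)
E(n, Q) = -1/32 - 854*Q*n (E(n, Q) = (-854*n)*Q + 1/(-10 - 22) = -854*Q*n + 1/(-32) = -854*Q*n - 1/32 = -1/32 - 854*Q*n)
1/(k(357) + E(346 - 336, -670)) = 1/((8 - 1*357) + (-1/32 - 854*(-670)*(346 - 336))) = 1/((8 - 357) + (-1/32 - 854*(-670)*10)) = 1/(-349 + (-1/32 + 5721800)) = 1/(-349 + 183097599/32) = 1/(183086431/32) = 32/183086431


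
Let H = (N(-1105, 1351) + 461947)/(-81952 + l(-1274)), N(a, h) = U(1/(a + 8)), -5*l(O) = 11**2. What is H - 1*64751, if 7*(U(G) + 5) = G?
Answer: -67939989208178/1049158733 ≈ -64757.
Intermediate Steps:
U(G) = -5 + G/7
l(O) = -121/5 (l(O) = -1/5*11**2 = -1/5*121 = -121/5)
N(a, h) = -5 + 1/(7*(8 + a)) (N(a, h) = -5 + 1/(7*(a + 8)) = -5 + 1/(7*(8 + a)))
H = -5912087695/1049158733 (H = ((-279 - 35*(-1105))/(7*(8 - 1105)) + 461947)/(-81952 - 121/5) = ((1/7)*(-279 + 38675)/(-1097) + 461947)/(-409881/5) = ((1/7)*(-1/1097)*38396 + 461947)*(-5/409881) = (-38396/7679 + 461947)*(-5/409881) = (3547252617/7679)*(-5/409881) = -5912087695/1049158733 ≈ -5.6351)
H - 1*64751 = -5912087695/1049158733 - 1*64751 = -5912087695/1049158733 - 64751 = -67939989208178/1049158733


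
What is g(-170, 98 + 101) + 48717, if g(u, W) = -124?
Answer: 48593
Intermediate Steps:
g(-170, 98 + 101) + 48717 = -124 + 48717 = 48593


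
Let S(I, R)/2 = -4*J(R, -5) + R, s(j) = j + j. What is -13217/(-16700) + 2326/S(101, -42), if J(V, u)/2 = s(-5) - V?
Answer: -7741717/2488300 ≈ -3.1112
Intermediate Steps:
s(j) = 2*j
J(V, u) = -20 - 2*V (J(V, u) = 2*(2*(-5) - V) = 2*(-10 - V) = -20 - 2*V)
S(I, R) = 160 + 18*R (S(I, R) = 2*(-4*(-20 - 2*R) + R) = 2*((80 + 8*R) + R) = 2*(80 + 9*R) = 160 + 18*R)
-13217/(-16700) + 2326/S(101, -42) = -13217/(-16700) + 2326/(160 + 18*(-42)) = -13217*(-1/16700) + 2326/(160 - 756) = 13217/16700 + 2326/(-596) = 13217/16700 + 2326*(-1/596) = 13217/16700 - 1163/298 = -7741717/2488300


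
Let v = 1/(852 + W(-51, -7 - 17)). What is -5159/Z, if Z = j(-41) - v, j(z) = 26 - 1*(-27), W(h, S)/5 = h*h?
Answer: -71488263/734420 ≈ -97.340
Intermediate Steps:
W(h, S) = 5*h² (W(h, S) = 5*(h*h) = 5*h²)
j(z) = 53 (j(z) = 26 + 27 = 53)
v = 1/13857 (v = 1/(852 + 5*(-51)²) = 1/(852 + 5*2601) = 1/(852 + 13005) = 1/13857 ≈ 7.2166e-5)
Z = 734420/13857 (Z = 53 - 1*1/13857 = 53 - 1/13857 = 734420/13857 ≈ 53.000)
-5159/Z = -5159/734420/13857 = -5159*13857/734420 = -71488263/734420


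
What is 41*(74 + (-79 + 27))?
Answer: 902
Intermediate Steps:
41*(74 + (-79 + 27)) = 41*(74 - 52) = 41*22 = 902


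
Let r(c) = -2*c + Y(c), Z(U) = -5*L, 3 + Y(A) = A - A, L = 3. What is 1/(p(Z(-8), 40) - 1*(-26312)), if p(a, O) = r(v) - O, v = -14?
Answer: 1/26297 ≈ 3.8027e-5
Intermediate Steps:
Y(A) = -3 (Y(A) = -3 + (A - A) = -3 + 0 = -3)
Z(U) = -15 (Z(U) = -5*3 = -15)
r(c) = -3 - 2*c (r(c) = -2*c - 3 = -3 - 2*c)
p(a, O) = 25 - O (p(a, O) = (-3 - 2*(-14)) - O = (-3 + 28) - O = 25 - O)
1/(p(Z(-8), 40) - 1*(-26312)) = 1/((25 - 1*40) - 1*(-26312)) = 1/((25 - 40) + 26312) = 1/(-15 + 26312) = 1/26297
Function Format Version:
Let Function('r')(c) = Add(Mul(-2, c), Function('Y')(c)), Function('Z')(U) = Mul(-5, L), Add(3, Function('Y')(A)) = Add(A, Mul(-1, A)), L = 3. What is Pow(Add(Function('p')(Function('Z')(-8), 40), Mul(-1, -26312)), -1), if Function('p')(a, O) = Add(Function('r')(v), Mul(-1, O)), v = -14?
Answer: Rational(1, 26297) ≈ 3.8027e-5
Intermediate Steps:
Function('Y')(A) = -3 (Function('Y')(A) = Add(-3, Add(A, Mul(-1, A))) = Add(-3, 0) = -3)
Function('Z')(U) = -15 (Function('Z')(U) = Mul(-5, 3) = -15)
Function('r')(c) = Add(-3, Mul(-2, c)) (Function('r')(c) = Add(Mul(-2, c), -3) = Add(-3, Mul(-2, c)))
Function('p')(a, O) = Add(25, Mul(-1, O)) (Function('p')(a, O) = Add(Add(-3, Mul(-2, -14)), Mul(-1, O)) = Add(Add(-3, 28), Mul(-1, O)) = Add(25, Mul(-1, O)))
Pow(Add(Function('p')(Function('Z')(-8), 40), Mul(-1, -26312)), -1) = Pow(Add(Add(25, Mul(-1, 40)), Mul(-1, -26312)), -1) = Pow(Add(Add(25, -40), 26312), -1) = Pow(Add(-15, 26312), -1) = Pow(26297, -1) = Rational(1, 26297)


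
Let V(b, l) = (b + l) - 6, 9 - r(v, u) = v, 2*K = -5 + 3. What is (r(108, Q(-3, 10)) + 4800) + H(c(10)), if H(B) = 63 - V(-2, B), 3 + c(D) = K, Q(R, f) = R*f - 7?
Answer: 4776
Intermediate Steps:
K = -1 (K = (-5 + 3)/2 = (½)*(-2) = -1)
Q(R, f) = -7 + R*f
r(v, u) = 9 - v
c(D) = -4 (c(D) = -3 - 1 = -4)
V(b, l) = -6 + b + l
H(B) = 71 - B (H(B) = 63 - (-6 - 2 + B) = 63 - (-8 + B) = 63 + (8 - B) = 71 - B)
(r(108, Q(-3, 10)) + 4800) + H(c(10)) = ((9 - 1*108) + 4800) + (71 - 1*(-4)) = ((9 - 108) + 4800) + (71 + 4) = (-99 + 4800) + 75 = 4701 + 75 = 4776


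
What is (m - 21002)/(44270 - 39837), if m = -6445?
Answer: -27447/4433 ≈ -6.1915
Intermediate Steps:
(m - 21002)/(44270 - 39837) = (-6445 - 21002)/(44270 - 39837) = -27447/4433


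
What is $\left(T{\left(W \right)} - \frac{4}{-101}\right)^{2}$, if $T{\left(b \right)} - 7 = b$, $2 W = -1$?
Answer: $\frac{1745041}{40804} \approx 42.766$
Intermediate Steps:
$W = - \frac{1}{2}$ ($W = \frac{1}{2} \left(-1\right) = - \frac{1}{2} \approx -0.5$)
$T{\left(b \right)} = 7 + b$
$\left(T{\left(W \right)} - \frac{4}{-101}\right)^{2} = \left(\left(7 - \frac{1}{2}\right) - \frac{4}{-101}\right)^{2} = \left(\frac{13}{2} - - \frac{4}{101}\right)^{2} = \left(\frac{13}{2} + \frac{4}{101}\right)^{2} = \left(\frac{1321}{202}\right)^{2} = \frac{1745041}{40804}$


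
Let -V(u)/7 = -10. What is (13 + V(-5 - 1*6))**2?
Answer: 6889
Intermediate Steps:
V(u) = 70 (V(u) = -7*(-10) = 70)
(13 + V(-5 - 1*6))**2 = (13 + 70)**2 = 83**2 = 6889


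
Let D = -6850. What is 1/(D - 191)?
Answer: -1/7041 ≈ -0.00014203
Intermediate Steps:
1/(D - 191) = 1/(-6850 - 191) = 1/(-7041) = -1/7041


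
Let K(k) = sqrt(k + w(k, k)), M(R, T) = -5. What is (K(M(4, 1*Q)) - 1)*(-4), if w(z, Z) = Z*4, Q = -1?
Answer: 4 - 20*I ≈ 4.0 - 20.0*I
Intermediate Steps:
w(z, Z) = 4*Z
K(k) = sqrt(5)*sqrt(k) (K(k) = sqrt(k + 4*k) = sqrt(5*k) = sqrt(5)*sqrt(k))
(K(M(4, 1*Q)) - 1)*(-4) = (sqrt(5)*sqrt(-5) - 1)*(-4) = (sqrt(5)*(I*sqrt(5)) - 1)*(-4) = (5*I - 1)*(-4) = (-1 + 5*I)*(-4) = 4 - 20*I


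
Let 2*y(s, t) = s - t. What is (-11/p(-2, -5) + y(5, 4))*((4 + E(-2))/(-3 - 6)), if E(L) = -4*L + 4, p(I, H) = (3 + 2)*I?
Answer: -128/45 ≈ -2.8444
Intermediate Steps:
p(I, H) = 5*I
E(L) = 4 - 4*L
y(s, t) = s/2 - t/2 (y(s, t) = (s - t)/2 = s/2 - t/2)
(-11/p(-2, -5) + y(5, 4))*((4 + E(-2))/(-3 - 6)) = (-11/(5*(-2)) + ((½)*5 - ½*4))*((4 + (4 - 4*(-2)))/(-3 - 6)) = (-11/(-10) + (5/2 - 2))*((4 + (4 + 8))/(-9)) = (-11*(-⅒) + ½)*((4 + 12)*(-⅑)) = (11/10 + ½)*(16*(-⅑)) = (8/5)*(-16/9) = -128/45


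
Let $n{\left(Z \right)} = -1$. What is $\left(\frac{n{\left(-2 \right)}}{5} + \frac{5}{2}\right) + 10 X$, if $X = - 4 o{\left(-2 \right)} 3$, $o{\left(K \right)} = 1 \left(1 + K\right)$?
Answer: $\frac{1223}{10} \approx 122.3$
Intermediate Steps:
$o{\left(K \right)} = 1 + K$
$X = 12$ ($X = - 4 \left(1 - 2\right) 3 = \left(-4\right) \left(-1\right) 3 = 4 \cdot 3 = 12$)
$\left(\frac{n{\left(-2 \right)}}{5} + \frac{5}{2}\right) + 10 X = \left(- \frac{1}{5} + \frac{5}{2}\right) + 10 \cdot 12 = \left(\left(-1\right) \frac{1}{5} + 5 \cdot \frac{1}{2}\right) + 120 = \left(- \frac{1}{5} + \frac{5}{2}\right) + 120 = \frac{23}{10} + 120 = \frac{1223}{10}$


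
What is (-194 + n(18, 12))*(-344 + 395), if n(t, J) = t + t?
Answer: -8058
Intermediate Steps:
n(t, J) = 2*t
(-194 + n(18, 12))*(-344 + 395) = (-194 + 2*18)*(-344 + 395) = (-194 + 36)*51 = -158*51 = -8058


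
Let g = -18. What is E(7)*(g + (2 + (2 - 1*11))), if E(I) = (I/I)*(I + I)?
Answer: -350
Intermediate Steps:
E(I) = 2*I (E(I) = 1*(2*I) = 2*I)
E(7)*(g + (2 + (2 - 1*11))) = (2*7)*(-18 + (2 + (2 - 1*11))) = 14*(-18 + (2 + (2 - 11))) = 14*(-18 + (2 - 9)) = 14*(-18 - 7) = 14*(-25) = -350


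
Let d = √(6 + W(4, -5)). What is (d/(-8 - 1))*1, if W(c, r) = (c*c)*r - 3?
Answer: -I*√77/9 ≈ -0.975*I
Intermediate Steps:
W(c, r) = -3 + r*c² (W(c, r) = c²*r - 3 = r*c² - 3 = -3 + r*c²)
d = I*√77 (d = √(6 + (-3 - 5*4²)) = √(6 + (-3 - 5*16)) = √(6 + (-3 - 80)) = √(6 - 83) = √(-77) = I*√77 ≈ 8.775*I)
(d/(-8 - 1))*1 = ((I*√77)/(-8 - 1))*1 = ((I*√77)/(-9))*1 = -I*√77/9*1 = -I*√77/9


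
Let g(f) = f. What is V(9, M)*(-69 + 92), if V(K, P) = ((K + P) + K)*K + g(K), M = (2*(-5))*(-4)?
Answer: 12213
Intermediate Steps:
M = 40 (M = -10*(-4) = 40)
V(K, P) = K + K*(P + 2*K) (V(K, P) = ((K + P) + K)*K + K = (P + 2*K)*K + K = K*(P + 2*K) + K = K + K*(P + 2*K))
V(9, M)*(-69 + 92) = (9*(1 + 40 + 2*9))*(-69 + 92) = (9*(1 + 40 + 18))*23 = (9*59)*23 = 531*23 = 12213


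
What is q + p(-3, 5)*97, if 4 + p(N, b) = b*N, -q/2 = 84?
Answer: -2011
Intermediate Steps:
q = -168 (q = -2*84 = -168)
p(N, b) = -4 + N*b (p(N, b) = -4 + b*N = -4 + N*b)
q + p(-3, 5)*97 = -168 + (-4 - 3*5)*97 = -168 + (-4 - 15)*97 = -168 - 19*97 = -168 - 1843 = -2011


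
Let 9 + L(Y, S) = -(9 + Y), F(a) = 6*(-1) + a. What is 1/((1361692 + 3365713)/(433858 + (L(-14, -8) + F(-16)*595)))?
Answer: 420764/4727405 ≈ 0.089005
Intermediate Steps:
F(a) = -6 + a
L(Y, S) = -18 - Y (L(Y, S) = -9 - (9 + Y) = -9 + (-9 - Y) = -18 - Y)
1/((1361692 + 3365713)/(433858 + (L(-14, -8) + F(-16)*595))) = 1/((1361692 + 3365713)/(433858 + ((-18 - 1*(-14)) + (-6 - 16)*595))) = 1/(4727405/(433858 + ((-18 + 14) - 22*595))) = 1/(4727405/(433858 + (-4 - 13090))) = 1/(4727405/(433858 - 13094)) = 1/(4727405/420764) = 420764/4727405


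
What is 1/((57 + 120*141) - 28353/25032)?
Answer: 8344/141646637 ≈ 5.8907e-5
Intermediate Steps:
1/((57 + 120*141) - 28353/25032) = 1/((57 + 16920) - 28353*1/25032) = 1/(16977 - 9451/8344) = 1/(141646637/8344) = 8344/141646637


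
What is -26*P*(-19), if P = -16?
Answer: -7904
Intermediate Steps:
-26*P*(-19) = -26*(-16)*(-19) = 416*(-19) = -7904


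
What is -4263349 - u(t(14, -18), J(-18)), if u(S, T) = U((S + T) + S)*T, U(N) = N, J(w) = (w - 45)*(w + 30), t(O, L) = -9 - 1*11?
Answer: -4865125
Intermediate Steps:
t(O, L) = -20 (t(O, L) = -9 - 11 = -20)
J(w) = (-45 + w)*(30 + w)
u(S, T) = T*(T + 2*S) (u(S, T) = ((S + T) + S)*T = (T + 2*S)*T = T*(T + 2*S))
-4263349 - u(t(14, -18), J(-18)) = -4263349 - (-1350 + (-18)**2 - 15*(-18))*((-1350 + (-18)**2 - 15*(-18)) + 2*(-20)) = -4263349 - (-1350 + 324 + 270)*((-1350 + 324 + 270) - 40) = -4263349 - (-756)*(-756 - 40) = -4263349 - (-756)*(-796) = -4263349 - 1*601776 = -4263349 - 601776 = -4865125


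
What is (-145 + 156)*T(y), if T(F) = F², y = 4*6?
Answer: 6336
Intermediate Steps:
y = 24
(-145 + 156)*T(y) = (-145 + 156)*24² = 11*576 = 6336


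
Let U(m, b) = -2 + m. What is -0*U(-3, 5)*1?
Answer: 0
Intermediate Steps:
-0*U(-3, 5)*1 = -0*(-2 - 3)*1 = -0*(-5)*1 = -3*0*1 = 0*1 = 0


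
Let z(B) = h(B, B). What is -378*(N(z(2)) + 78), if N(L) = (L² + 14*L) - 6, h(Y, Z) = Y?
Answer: -39312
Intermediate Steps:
z(B) = B
N(L) = -6 + L² + 14*L
-378*(N(z(2)) + 78) = -378*((-6 + 2² + 14*2) + 78) = -378*((-6 + 4 + 28) + 78) = -378*(26 + 78) = -378*104 = -39312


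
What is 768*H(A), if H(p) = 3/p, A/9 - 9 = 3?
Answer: 64/3 ≈ 21.333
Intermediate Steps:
A = 108 (A = 81 + 9*3 = 81 + 27 = 108)
768*H(A) = 768*(3/108) = 768*(3*(1/108)) = 768*(1/36) = 64/3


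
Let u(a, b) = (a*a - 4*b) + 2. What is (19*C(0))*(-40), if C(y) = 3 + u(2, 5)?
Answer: 8360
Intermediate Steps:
u(a, b) = 2 + a² - 4*b (u(a, b) = (a² - 4*b) + 2 = 2 + a² - 4*b)
C(y) = -11 (C(y) = 3 + (2 + 2² - 4*5) = 3 + (2 + 4 - 20) = 3 - 14 = -11)
(19*C(0))*(-40) = (19*(-11))*(-40) = -209*(-40) = 8360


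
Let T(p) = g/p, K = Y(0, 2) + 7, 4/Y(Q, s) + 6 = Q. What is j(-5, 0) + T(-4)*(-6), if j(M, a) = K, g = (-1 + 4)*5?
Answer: 173/6 ≈ 28.833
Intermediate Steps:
Y(Q, s) = 4/(-6 + Q)
g = 15 (g = 3*5 = 15)
K = 19/3 (K = 4/(-6 + 0) + 7 = 4/(-6) + 7 = 4*(-⅙) + 7 = -⅔ + 7 = 19/3 ≈ 6.3333)
j(M, a) = 19/3
T(p) = 15/p
j(-5, 0) + T(-4)*(-6) = 19/3 + (15/(-4))*(-6) = 19/3 + (15*(-¼))*(-6) = 19/3 - 15/4*(-6) = 19/3 + 45/2 = 173/6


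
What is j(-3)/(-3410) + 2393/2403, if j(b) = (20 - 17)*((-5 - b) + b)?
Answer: 1639235/1638846 ≈ 1.0002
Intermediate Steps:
j(b) = -15 (j(b) = 3*(-5) = -15)
j(-3)/(-3410) + 2393/2403 = -15/(-3410) + 2393/2403 = -15*(-1/3410) + 2393*(1/2403) = 3/682 + 2393/2403 = 1639235/1638846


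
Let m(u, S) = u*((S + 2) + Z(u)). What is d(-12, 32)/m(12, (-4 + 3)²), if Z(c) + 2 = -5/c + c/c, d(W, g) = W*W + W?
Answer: 132/19 ≈ 6.9474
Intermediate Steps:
d(W, g) = W + W² (d(W, g) = W² + W = W + W²)
Z(c) = -1 - 5/c (Z(c) = -2 + (-5/c + c/c) = -2 + (-5/c + 1) = -2 + (1 - 5/c) = -1 - 5/c)
m(u, S) = u*(2 + S + (-5 - u)/u) (m(u, S) = u*((S + 2) + (-5 - u)/u) = u*((2 + S) + (-5 - u)/u) = u*(2 + S + (-5 - u)/u))
d(-12, 32)/m(12, (-4 + 3)²) = (-12*(1 - 12))/(-5 + 12 + (-4 + 3)²*12) = (-12*(-11))/(-5 + 12 + (-1)²*12) = 132/(-5 + 12 + 1*12) = 132/(-5 + 12 + 12) = 132/19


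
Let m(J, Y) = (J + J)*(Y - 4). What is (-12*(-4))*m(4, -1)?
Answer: -1920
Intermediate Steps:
m(J, Y) = 2*J*(-4 + Y) (m(J, Y) = (2*J)*(-4 + Y) = 2*J*(-4 + Y))
(-12*(-4))*m(4, -1) = (-12*(-4))*(2*4*(-4 - 1)) = 48*(2*4*(-5)) = 48*(-40) = -1920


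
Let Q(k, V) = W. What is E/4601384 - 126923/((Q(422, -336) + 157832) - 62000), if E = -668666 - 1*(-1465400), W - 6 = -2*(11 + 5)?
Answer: -126922390957/110210048876 ≈ -1.1516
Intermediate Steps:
W = -26 (W = 6 - 2*(11 + 5) = 6 - 2*16 = 6 - 32 = -26)
Q(k, V) = -26
E = 796734 (E = -668666 + 1465400 = 796734)
E/4601384 - 126923/((Q(422, -336) + 157832) - 62000) = 796734/4601384 - 126923/((-26 + 157832) - 62000) = 796734*(1/4601384) - 126923/(157806 - 62000) = 398367/2300692 - 126923/95806 = -126922390957/110210048876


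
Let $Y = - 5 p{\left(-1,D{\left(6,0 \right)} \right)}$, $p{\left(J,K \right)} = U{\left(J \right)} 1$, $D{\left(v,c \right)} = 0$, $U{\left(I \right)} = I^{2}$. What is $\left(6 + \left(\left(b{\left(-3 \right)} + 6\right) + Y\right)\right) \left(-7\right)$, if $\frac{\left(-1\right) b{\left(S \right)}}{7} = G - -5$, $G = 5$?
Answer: $441$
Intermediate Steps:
$p{\left(J,K \right)} = J^{2}$ ($p{\left(J,K \right)} = J^{2} \cdot 1 = J^{2}$)
$b{\left(S \right)} = -70$ ($b{\left(S \right)} = - 7 \left(5 - -5\right) = - 7 \left(5 + 5\right) = \left(-7\right) 10 = -70$)
$Y = -5$ ($Y = - 5 \left(-1\right)^{2} = \left(-5\right) 1 = -5$)
$\left(6 + \left(\left(b{\left(-3 \right)} + 6\right) + Y\right)\right) \left(-7\right) = \left(6 + \left(\left(-70 + 6\right) - 5\right)\right) \left(-7\right) = \left(6 - 69\right) \left(-7\right) = \left(-63\right) \left(-7\right) = 441$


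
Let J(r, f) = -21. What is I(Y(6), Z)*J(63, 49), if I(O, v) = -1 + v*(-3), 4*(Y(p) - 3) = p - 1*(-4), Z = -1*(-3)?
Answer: 210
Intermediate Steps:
Z = 3
Y(p) = 4 + p/4 (Y(p) = 3 + (p - 1*(-4))/4 = 3 + (p + 4)/4 = 3 + (4 + p)/4 = 3 + (1 + p/4) = 4 + p/4)
I(O, v) = -1 - 3*v
I(Y(6), Z)*J(63, 49) = (-1 - 3*3)*(-21) = (-1 - 9)*(-21) = -10*(-21) = 210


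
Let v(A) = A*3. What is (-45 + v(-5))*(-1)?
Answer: 60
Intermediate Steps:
v(A) = 3*A
(-45 + v(-5))*(-1) = (-45 + 3*(-5))*(-1) = (-45 - 15)*(-1) = -60*(-1) = 60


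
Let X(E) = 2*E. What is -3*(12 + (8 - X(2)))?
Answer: -48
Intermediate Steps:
-3*(12 + (8 - X(2))) = -3*(12 + (8 - 2*2)) = -3*(12 + (8 - 1*4)) = -3*(12 + (8 - 4)) = -3*(12 + 4) = -3*16 = -48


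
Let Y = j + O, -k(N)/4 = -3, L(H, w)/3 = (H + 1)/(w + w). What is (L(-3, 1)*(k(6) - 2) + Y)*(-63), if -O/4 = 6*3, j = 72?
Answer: 1890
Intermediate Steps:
L(H, w) = 3*(1 + H)/(2*w) (L(H, w) = 3*((H + 1)/(w + w)) = 3*((1 + H)/((2*w))) = 3*((1 + H)*(1/(2*w))) = 3*((1 + H)/(2*w)) = 3*(1 + H)/(2*w))
k(N) = 12 (k(N) = -4*(-3) = 12)
O = -72 (O = -24*3 = -4*18 = -72)
Y = 0 (Y = 72 - 72 = 0)
(L(-3, 1)*(k(6) - 2) + Y)*(-63) = (((3/2)*(1 - 3)/1)*(12 - 2) + 0)*(-63) = (((3/2)*1*(-2))*10 + 0)*(-63) = (-3*10 + 0)*(-63) = (-30 + 0)*(-63) = -30*(-63) = 1890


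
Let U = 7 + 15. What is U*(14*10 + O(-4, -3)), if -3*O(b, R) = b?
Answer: 9328/3 ≈ 3109.3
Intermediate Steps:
O(b, R) = -b/3
U = 22
U*(14*10 + O(-4, -3)) = 22*(14*10 - 1/3*(-4)) = 22*(140 + 4/3) = 22*(424/3) = 9328/3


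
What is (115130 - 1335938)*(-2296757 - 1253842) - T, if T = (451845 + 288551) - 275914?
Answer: 4334599199510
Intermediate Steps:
T = 464482 (T = 740396 - 275914 = 464482)
(115130 - 1335938)*(-2296757 - 1253842) - T = (115130 - 1335938)*(-2296757 - 1253842) - 1*464482 = -1220808*(-3550599) - 464482 = 4334599663992 - 464482 = 4334599199510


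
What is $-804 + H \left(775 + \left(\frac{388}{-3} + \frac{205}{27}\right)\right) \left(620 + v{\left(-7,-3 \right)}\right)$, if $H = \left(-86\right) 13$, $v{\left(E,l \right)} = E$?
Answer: $- \frac{12087942800}{27} \approx -4.477 \cdot 10^{8}$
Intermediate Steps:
$H = -1118$
$-804 + H \left(775 + \left(\frac{388}{-3} + \frac{205}{27}\right)\right) \left(620 + v{\left(-7,-3 \right)}\right) = -804 - 1118 \left(775 + \left(\frac{388}{-3} + \frac{205}{27}\right)\right) \left(620 - 7\right) = -804 - 1118 \left(775 + \left(388 \left(- \frac{1}{3}\right) + 205 \cdot \frac{1}{27}\right)\right) 613 = -804 - 1118 \left(775 + \left(- \frac{388}{3} + \frac{205}{27}\right)\right) 613 = -804 - 1118 \left(775 - \frac{3287}{27}\right) 613 = -804 - 1118 \cdot \frac{17638}{27} \cdot 613 = -804 - \frac{12087921092}{27} = - \frac{12087942800}{27}$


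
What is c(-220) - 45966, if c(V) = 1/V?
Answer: -10112521/220 ≈ -45966.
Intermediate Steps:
c(-220) - 45966 = 1/(-220) - 45966 = -1/220 - 45966 = -10112521/220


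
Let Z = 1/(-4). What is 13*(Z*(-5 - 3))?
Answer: 26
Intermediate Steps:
Z = -1/4 ≈ -0.25000
13*(Z*(-5 - 3)) = 13*(-(-5 - 3)/4) = 13*(-1/4*(-8)) = 13*2 = 26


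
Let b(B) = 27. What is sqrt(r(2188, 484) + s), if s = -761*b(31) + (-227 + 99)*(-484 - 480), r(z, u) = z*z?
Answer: sqrt(4890189) ≈ 2211.4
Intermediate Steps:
r(z, u) = z**2
s = 102845 (s = -761*27 + (-227 + 99)*(-484 - 480) = -20547 - 128*(-964) = -20547 + 123392 = 102845)
sqrt(r(2188, 484) + s) = sqrt(2188**2 + 102845) = sqrt(4787344 + 102845) = sqrt(4890189)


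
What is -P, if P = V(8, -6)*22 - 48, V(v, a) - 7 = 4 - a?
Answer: -326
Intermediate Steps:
V(v, a) = 11 - a (V(v, a) = 7 + (4 - a) = 11 - a)
P = 326 (P = (11 - 1*(-6))*22 - 48 = (11 + 6)*22 - 48 = 17*22 - 48 = 374 - 48 = 326)
-P = -1*326 = -326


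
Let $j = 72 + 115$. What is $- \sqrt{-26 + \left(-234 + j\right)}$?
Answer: $- i \sqrt{73} \approx - 8.544 i$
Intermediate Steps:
$j = 187$
$- \sqrt{-26 + \left(-234 + j\right)} = - \sqrt{-26 + \left(-234 + 187\right)} = - \sqrt{-26 - 47} = - \sqrt{-73} = - i \sqrt{73}$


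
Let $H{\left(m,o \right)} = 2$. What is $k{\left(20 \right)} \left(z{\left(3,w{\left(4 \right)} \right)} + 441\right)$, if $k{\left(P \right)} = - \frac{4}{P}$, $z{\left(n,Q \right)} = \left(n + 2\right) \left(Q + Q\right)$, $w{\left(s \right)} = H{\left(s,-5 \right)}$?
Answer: $- \frac{461}{5} \approx -92.2$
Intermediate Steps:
$w{\left(s \right)} = 2$
$z{\left(n,Q \right)} = 2 Q \left(2 + n\right)$ ($z{\left(n,Q \right)} = \left(2 + n\right) 2 Q = 2 Q \left(2 + n\right)$)
$k{\left(20 \right)} \left(z{\left(3,w{\left(4 \right)} \right)} + 441\right) = - \frac{4}{20} \left(2 \cdot 2 \left(2 + 3\right) + 441\right) = \left(-4\right) \frac{1}{20} \left(2 \cdot 2 \cdot 5 + 441\right) = - \frac{20 + 441}{5} = \left(- \frac{1}{5}\right) 461 = - \frac{461}{5}$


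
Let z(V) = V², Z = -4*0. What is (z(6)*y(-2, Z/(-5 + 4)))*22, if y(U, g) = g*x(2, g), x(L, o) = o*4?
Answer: 0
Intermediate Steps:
Z = 0
x(L, o) = 4*o
y(U, g) = 4*g² (y(U, g) = g*(4*g) = 4*g²)
(z(6)*y(-2, Z/(-5 + 4)))*22 = (6²*(4*(0/(-5 + 4))²))*22 = (36*(4*(0/(-1))²))*22 = (36*(4*(0*(-1))²))*22 = (36*(4*0²))*22 = (36*(4*0))*22 = (36*0)*22 = 0*22 = 0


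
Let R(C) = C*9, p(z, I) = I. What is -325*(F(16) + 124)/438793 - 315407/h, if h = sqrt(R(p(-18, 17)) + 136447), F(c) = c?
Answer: -45500/438793 - 315407*sqrt(1366)/13660 ≈ -853.49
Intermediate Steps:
R(C) = 9*C
h = 10*sqrt(1366) (h = sqrt(9*17 + 136447) = sqrt(153 + 136447) = sqrt(136600) = 10*sqrt(1366) ≈ 369.59)
-325*(F(16) + 124)/438793 - 315407/h = -325*(16 + 124)/438793 - 315407*sqrt(1366)/13660 = -325*140*(1/438793) - 315407*sqrt(1366)/13660 = -45500*1/438793 - 315407*sqrt(1366)/13660 = -45500/438793 - 315407*sqrt(1366)/13660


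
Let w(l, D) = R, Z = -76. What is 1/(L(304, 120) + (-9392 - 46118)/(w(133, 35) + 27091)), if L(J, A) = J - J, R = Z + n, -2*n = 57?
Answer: -53973/111020 ≈ -0.48616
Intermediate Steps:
n = -57/2 (n = -½*57 = -57/2 ≈ -28.500)
R = -209/2 (R = -76 - 57/2 = -209/2 ≈ -104.50)
w(l, D) = -209/2
L(J, A) = 0
1/(L(304, 120) + (-9392 - 46118)/(w(133, 35) + 27091)) = 1/(0 + (-9392 - 46118)/(-209/2 + 27091)) = 1/(0 - 55510/53973/2) = 1/(0 - 55510*2/53973) = 1/(0 - 111020/53973) = 1/(-111020/53973) = -53973/111020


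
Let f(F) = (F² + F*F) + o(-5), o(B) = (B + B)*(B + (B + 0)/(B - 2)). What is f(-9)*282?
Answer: 404388/7 ≈ 57770.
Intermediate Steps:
o(B) = 2*B*(B + B/(-2 + B)) (o(B) = (2*B)*(B + B/(-2 + B)) = 2*B*(B + B/(-2 + B)))
f(F) = 300/7 + 2*F² (f(F) = (F² + F*F) + 2*(-5)²*(-1 - 5)/(-2 - 5) = (F² + F²) + 2*25*(-6)/(-7) = 2*F² + 2*25*(-⅐)*(-6) = 2*F² + 300/7 = 300/7 + 2*F²)
f(-9)*282 = (300/7 + 2*(-9)²)*282 = (300/7 + 2*81)*282 = (300/7 + 162)*282 = (1434/7)*282 = 404388/7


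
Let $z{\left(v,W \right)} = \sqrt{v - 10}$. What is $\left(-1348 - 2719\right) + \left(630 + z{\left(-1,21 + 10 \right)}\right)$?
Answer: $-3437 + i \sqrt{11} \approx -3437.0 + 3.3166 i$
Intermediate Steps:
$z{\left(v,W \right)} = \sqrt{-10 + v}$
$\left(-1348 - 2719\right) + \left(630 + z{\left(-1,21 + 10 \right)}\right) = \left(-1348 - 2719\right) + \left(630 + \sqrt{-10 - 1}\right) = -4067 + \left(630 + \sqrt{-11}\right) = -4067 + \left(630 + i \sqrt{11}\right) = -3437 + i \sqrt{11}$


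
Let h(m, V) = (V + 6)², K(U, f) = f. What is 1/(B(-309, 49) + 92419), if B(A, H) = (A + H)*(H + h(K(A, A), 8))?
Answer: 1/28719 ≈ 3.4820e-5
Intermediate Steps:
h(m, V) = (6 + V)²
B(A, H) = (196 + H)*(A + H) (B(A, H) = (A + H)*(H + (6 + 8)²) = (A + H)*(H + 14²) = (A + H)*(H + 196) = (A + H)*(196 + H) = (196 + H)*(A + H))
1/(B(-309, 49) + 92419) = 1/((49² + 196*(-309) + 196*49 - 309*49) + 92419) = 1/((2401 - 60564 + 9604 - 15141) + 92419) = 1/(-63700 + 92419) = 1/28719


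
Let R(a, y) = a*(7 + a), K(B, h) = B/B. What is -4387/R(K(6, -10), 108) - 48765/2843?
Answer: -12862361/22744 ≈ -565.53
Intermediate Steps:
K(B, h) = 1
-4387/R(K(6, -10), 108) - 48765/2843 = -4387/(7 + 1) - 48765/2843 = -4387/(1*8) - 48765*1/2843 = -4387/8 - 48765/2843 = -12862361/22744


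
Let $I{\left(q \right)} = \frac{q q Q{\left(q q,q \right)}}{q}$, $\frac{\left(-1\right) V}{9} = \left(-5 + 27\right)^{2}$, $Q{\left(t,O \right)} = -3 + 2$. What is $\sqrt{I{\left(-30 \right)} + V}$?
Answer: $i \sqrt{4326} \approx 65.772 i$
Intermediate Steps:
$Q{\left(t,O \right)} = -1$
$V = -4356$ ($V = - 9 \left(-5 + 27\right)^{2} = - 9 \cdot 22^{2} = \left(-9\right) 484 = -4356$)
$I{\left(q \right)} = - q$ ($I{\left(q \right)} = \frac{q q \left(-1\right)}{q} = \frac{q^{2} \left(-1\right)}{q} = \frac{\left(-1\right) q^{2}}{q} = - q$)
$\sqrt{I{\left(-30 \right)} + V} = \sqrt{\left(-1\right) \left(-30\right) - 4356} = \sqrt{30 - 4356} = \sqrt{-4326} = i \sqrt{4326}$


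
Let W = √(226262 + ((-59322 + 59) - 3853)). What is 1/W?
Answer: √163146/163146 ≈ 0.0024758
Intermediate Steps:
W = √163146 (W = √(226262 + (-59263 - 3853)) = √(226262 - 63116) = √163146 ≈ 403.91)
1/W = 1/(√163146) = √163146/163146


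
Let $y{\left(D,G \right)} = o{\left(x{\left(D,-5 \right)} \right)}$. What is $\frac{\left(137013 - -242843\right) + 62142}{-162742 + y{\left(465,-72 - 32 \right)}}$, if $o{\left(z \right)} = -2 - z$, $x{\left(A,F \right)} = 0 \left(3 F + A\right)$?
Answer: $- \frac{220999}{81372} \approx -2.7159$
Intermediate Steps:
$x{\left(A,F \right)} = 0$ ($x{\left(A,F \right)} = 0 \left(A + 3 F\right) = 0$)
$y{\left(D,G \right)} = -2$ ($y{\left(D,G \right)} = -2 - 0 = -2 + 0 = -2$)
$\frac{\left(137013 - -242843\right) + 62142}{-162742 + y{\left(465,-72 - 32 \right)}} = \frac{\left(137013 - -242843\right) + 62142}{-162742 - 2} = \frac{\left(137013 + 242843\right) + 62142}{-162744} = \left(379856 + 62142\right) \left(- \frac{1}{162744}\right) = 441998 \left(- \frac{1}{162744}\right) = - \frac{220999}{81372}$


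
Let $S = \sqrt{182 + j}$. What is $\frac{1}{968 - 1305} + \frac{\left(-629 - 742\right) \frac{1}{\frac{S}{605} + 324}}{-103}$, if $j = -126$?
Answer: $\frac{12708774157817}{333432480545146} - \frac{829455 \sqrt{14}}{1978827777716} \approx 0.038113$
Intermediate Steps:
$S = 2 \sqrt{14}$ ($S = \sqrt{182 - 126} = \sqrt{56} = 2 \sqrt{14} \approx 7.4833$)
$\frac{1}{968 - 1305} + \frac{\left(-629 - 742\right) \frac{1}{\frac{S}{605} + 324}}{-103} = \frac{1}{968 - 1305} + \frac{\left(-629 - 742\right) \frac{1}{\frac{2 \sqrt{14}}{605} + 324}}{-103} = \frac{1}{-337} - \frac{\left(-1371\right) \frac{1}{2 \sqrt{14} \cdot \frac{1}{605} + 324}}{103} = - \frac{1}{337} - \frac{\left(-1371\right) \frac{1}{\frac{2 \sqrt{14}}{605} + 324}}{103} = - \frac{1}{337} - \frac{\left(-1371\right) \frac{1}{324 + \frac{2 \sqrt{14}}{605}}}{103} = - \frac{1}{337} + \frac{1371}{103 \left(324 + \frac{2 \sqrt{14}}{605}\right)}$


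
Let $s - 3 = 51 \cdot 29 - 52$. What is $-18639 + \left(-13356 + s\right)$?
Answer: $-30565$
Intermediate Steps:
$s = 1430$ ($s = 3 + \left(51 \cdot 29 - 52\right) = 3 + \left(1479 - 52\right) = 3 + 1427 = 1430$)
$-18639 + \left(-13356 + s\right) = -18639 + \left(-13356 + 1430\right) = -18639 - 11926 = -30565$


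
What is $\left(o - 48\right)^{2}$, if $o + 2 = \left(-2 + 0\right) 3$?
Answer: $3136$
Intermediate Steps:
$o = -8$ ($o = -2 + \left(-2 + 0\right) 3 = -2 - 6 = -8$)
$\left(o - 48\right)^{2} = \left(-8 - 48\right)^{2} = \left(-56\right)^{2} = 3136$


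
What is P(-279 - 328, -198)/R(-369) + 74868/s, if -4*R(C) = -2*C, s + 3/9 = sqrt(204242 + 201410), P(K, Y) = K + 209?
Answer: 2988969008/1347169923 + 1347624*sqrt(101413)/3650867 ≈ 119.77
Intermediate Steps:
P(K, Y) = 209 + K
s = -1/3 + 2*sqrt(101413) (s = -1/3 + sqrt(204242 + 201410) = -1/3 + sqrt(405652) = -1/3 + 2*sqrt(101413) ≈ 636.58)
R(C) = C/2 (R(C) = -(-1)*C/2 = C/2)
P(-279 - 328, -198)/R(-369) + 74868/s = (209 + (-279 - 328))/(((1/2)*(-369))) + 74868/(-1/3 + 2*sqrt(101413)) = (209 - 607)/(-369/2) + 74868/(-1/3 + 2*sqrt(101413)) = -398*(-2/369) + 74868/(-1/3 + 2*sqrt(101413)) = 796/369 + 74868/(-1/3 + 2*sqrt(101413))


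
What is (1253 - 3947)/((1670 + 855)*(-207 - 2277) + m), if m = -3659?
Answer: 2694/6275759 ≈ 0.00042927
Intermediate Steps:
(1253 - 3947)/((1670 + 855)*(-207 - 2277) + m) = (1253 - 3947)/((1670 + 855)*(-207 - 2277) - 3659) = -2694/(2525*(-2484) - 3659) = -2694/(-6272100 - 3659) = -2694/(-6275759) = -2694*(-1/6275759) = 2694/6275759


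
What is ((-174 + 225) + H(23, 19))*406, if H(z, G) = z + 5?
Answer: 32074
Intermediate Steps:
H(z, G) = 5 + z
((-174 + 225) + H(23, 19))*406 = ((-174 + 225) + (5 + 23))*406 = (51 + 28)*406 = 79*406 = 32074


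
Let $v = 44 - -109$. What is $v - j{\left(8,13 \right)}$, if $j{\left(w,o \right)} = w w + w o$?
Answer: $-15$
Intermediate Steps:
$j{\left(w,o \right)} = w^{2} + o w$
$v = 153$ ($v = 44 + 109 = 153$)
$v - j{\left(8,13 \right)} = 153 - 8 \left(13 + 8\right) = 153 - 8 \cdot 21 = 153 - 168 = -15$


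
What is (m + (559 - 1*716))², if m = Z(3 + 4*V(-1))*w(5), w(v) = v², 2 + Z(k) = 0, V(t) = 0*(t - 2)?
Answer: 42849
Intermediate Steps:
V(t) = 0 (V(t) = 0*(-2 + t) = 0)
Z(k) = -2 (Z(k) = -2 + 0 = -2)
m = -50 (m = -2*5² = -2*25 = -50)
(m + (559 - 1*716))² = (-50 + (559 - 1*716))² = (-50 + (559 - 716))² = (-50 - 157)² = (-207)² = 42849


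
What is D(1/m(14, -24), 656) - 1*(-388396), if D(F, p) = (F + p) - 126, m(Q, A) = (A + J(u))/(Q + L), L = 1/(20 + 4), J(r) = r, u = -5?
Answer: 270692159/696 ≈ 3.8893e+5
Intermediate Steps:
L = 1/24 ≈ 0.041667
m(Q, A) = (-5 + A)/(1/24 + Q) (m(Q, A) = (A - 5)/(Q + 1/24) = (-5 + A)/(1/24 + Q))
D(F, p) = -126 + F + p
D(1/m(14, -24), 656) - 1*(-388396) = (-126 + 1/(24*(-5 - 24)/(1 + 24*14)) + 656) - 1*(-388396) = (-126 + 1/(24*(-29)/(1 + 336)) + 656) + 388396 = (-126 + 1/(24*(-29)/337) + 656) + 388396 = (-126 + 1/(24*(1/337)*(-29)) + 656) + 388396 = (-126 + 1/(-696/337) + 656) + 388396 = (-126 - 337/696 + 656) + 388396 = 368543/696 + 388396 = 270692159/696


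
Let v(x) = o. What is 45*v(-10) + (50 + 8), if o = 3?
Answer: 193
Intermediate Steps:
v(x) = 3
45*v(-10) + (50 + 8) = 45*3 + (50 + 8) = 135 + 58 = 193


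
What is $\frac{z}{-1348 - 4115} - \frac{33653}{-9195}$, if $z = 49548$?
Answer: $- \frac{10064723}{1860455} \approx -5.4098$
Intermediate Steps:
$\frac{z}{-1348 - 4115} - \frac{33653}{-9195} = \frac{49548}{-1348 - 4115} - \frac{33653}{-9195} = \frac{49548}{-1348 - 4115} - - \frac{33653}{9195} = \frac{49548}{-5463} + \frac{33653}{9195} = 49548 \left(- \frac{1}{5463}\right) + \frac{33653}{9195} = - \frac{16516}{1821} + \frac{33653}{9195} = - \frac{10064723}{1860455}$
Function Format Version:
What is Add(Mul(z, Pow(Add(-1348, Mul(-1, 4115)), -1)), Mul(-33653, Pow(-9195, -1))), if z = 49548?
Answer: Rational(-10064723, 1860455) ≈ -5.4098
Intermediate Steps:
Add(Mul(z, Pow(Add(-1348, Mul(-1, 4115)), -1)), Mul(-33653, Pow(-9195, -1))) = Add(Mul(49548, Pow(Add(-1348, Mul(-1, 4115)), -1)), Mul(-33653, Pow(-9195, -1))) = Add(Mul(49548, Pow(Add(-1348, -4115), -1)), Mul(-33653, Rational(-1, 9195))) = Add(Mul(49548, Pow(-5463, -1)), Rational(33653, 9195)) = Add(Mul(49548, Rational(-1, 5463)), Rational(33653, 9195)) = Add(Rational(-16516, 1821), Rational(33653, 9195)) = Rational(-10064723, 1860455)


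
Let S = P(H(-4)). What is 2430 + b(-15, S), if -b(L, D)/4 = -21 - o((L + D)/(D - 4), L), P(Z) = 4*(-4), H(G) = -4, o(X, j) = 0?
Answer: 2514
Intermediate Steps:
P(Z) = -16
S = -16
b(L, D) = 84 (b(L, D) = -4*(-21 - 1*0) = -4*(-21 + 0) = -4*(-21) = 84)
2430 + b(-15, S) = 2430 + 84 = 2514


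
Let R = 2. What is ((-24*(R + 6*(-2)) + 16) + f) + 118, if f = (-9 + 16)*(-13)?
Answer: 283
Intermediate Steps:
f = -91 (f = 7*(-13) = -91)
((-24*(R + 6*(-2)) + 16) + f) + 118 = ((-24*(2 + 6*(-2)) + 16) - 91) + 118 = ((-24*(2 - 12) + 16) - 91) + 118 = ((-24*(-10) + 16) - 91) + 118 = ((240 + 16) - 91) + 118 = (256 - 91) + 118 = 165 + 118 = 283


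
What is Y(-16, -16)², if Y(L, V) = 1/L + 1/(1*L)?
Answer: 1/64 ≈ 0.015625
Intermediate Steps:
Y(L, V) = 2/L (Y(L, V) = 1/L + 1/L = 2/L)
Y(-16, -16)² = (2/(-16))² = (2*(-1/16))² = (-⅛)² = 1/64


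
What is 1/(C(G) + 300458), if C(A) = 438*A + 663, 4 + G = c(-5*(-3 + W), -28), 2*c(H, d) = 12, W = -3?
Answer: 1/301997 ≈ 3.3113e-6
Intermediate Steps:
c(H, d) = 6 (c(H, d) = (½)*12 = 6)
G = 2 (G = -4 + 6 = 2)
C(A) = 663 + 438*A
1/(C(G) + 300458) = 1/((663 + 438*2) + 300458) = 1/((663 + 876) + 300458) = 1/(1539 + 300458) = 1/301997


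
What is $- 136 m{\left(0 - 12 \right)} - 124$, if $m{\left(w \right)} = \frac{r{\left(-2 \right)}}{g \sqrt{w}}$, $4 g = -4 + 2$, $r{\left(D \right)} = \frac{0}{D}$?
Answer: $-124$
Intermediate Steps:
$r{\left(D \right)} = 0$
$g = - \frac{1}{2}$ ($g = \frac{-4 + 2}{4} = \frac{1}{4} \left(-2\right) = - \frac{1}{2} \approx -0.5$)
$m{\left(w \right)} = 0$ ($m{\left(w \right)} = \frac{0}{\left(- \frac{1}{2}\right) \sqrt{w}} = 0 \left(- \frac{2}{\sqrt{w}}\right) = 0$)
$- 136 m{\left(0 - 12 \right)} - 124 = \left(-136\right) 0 - 124 = 0 - 124 = -124$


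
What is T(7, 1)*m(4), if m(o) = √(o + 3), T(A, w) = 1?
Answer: √7 ≈ 2.6458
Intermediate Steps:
m(o) = √(3 + o)
T(7, 1)*m(4) = 1*√(3 + 4) = 1*√7 = √7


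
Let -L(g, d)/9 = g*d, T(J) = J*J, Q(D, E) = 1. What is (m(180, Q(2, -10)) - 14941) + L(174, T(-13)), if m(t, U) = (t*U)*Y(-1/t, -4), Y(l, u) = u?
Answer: -280315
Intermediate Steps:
m(t, U) = -4*U*t (m(t, U) = (t*U)*(-4) = (U*t)*(-4) = -4*U*t)
T(J) = J²
L(g, d) = -9*d*g (L(g, d) = -9*g*d = -9*d*g)
(m(180, Q(2, -10)) - 14941) + L(174, T(-13)) = (-4*1*180 - 14941) - 9*(-13)²*174 = (-720 - 14941) - 9*169*174 = -15661 - 264654 = -280315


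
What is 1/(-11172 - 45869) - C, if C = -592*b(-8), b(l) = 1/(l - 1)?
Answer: -33768281/513369 ≈ -65.778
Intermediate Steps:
b(l) = 1/(-1 + l)
C = 592/9 (C = -592/(-1 - 8) = -592/(-9) = -592*(-1/9) = 592/9 ≈ 65.778)
1/(-11172 - 45869) - C = 1/(-11172 - 45869) - 1*592/9 = 1/(-57041) - 592/9 = -1/57041 - 592/9 = -33768281/513369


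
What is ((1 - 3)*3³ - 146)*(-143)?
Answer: 28600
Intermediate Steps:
((1 - 3)*3³ - 146)*(-143) = (-2*27 - 146)*(-143) = (-54 - 146)*(-143) = -200*(-143) = 28600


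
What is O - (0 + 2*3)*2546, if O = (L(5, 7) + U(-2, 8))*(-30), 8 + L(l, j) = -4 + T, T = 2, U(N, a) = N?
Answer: -14916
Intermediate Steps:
L(l, j) = -10 (L(l, j) = -8 + (-4 + 2) = -8 - 2 = -10)
O = 360 (O = (-10 - 2)*(-30) = -12*(-30) = 360)
O - (0 + 2*3)*2546 = 360 - (0 + 2*3)*2546 = 360 - (0 + 6)*2546 = 360 - 6*2546 = 360 - 1*15276 = 360 - 15276 = -14916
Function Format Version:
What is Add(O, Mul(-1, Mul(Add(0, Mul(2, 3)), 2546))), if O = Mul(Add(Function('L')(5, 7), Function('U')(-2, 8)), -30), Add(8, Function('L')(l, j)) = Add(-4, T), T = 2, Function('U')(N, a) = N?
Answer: -14916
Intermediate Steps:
Function('L')(l, j) = -10 (Function('L')(l, j) = Add(-8, Add(-4, 2)) = Add(-8, -2) = -10)
O = 360 (O = Mul(Add(-10, -2), -30) = Mul(-12, -30) = 360)
Add(O, Mul(-1, Mul(Add(0, Mul(2, 3)), 2546))) = Add(360, Mul(-1, Mul(Add(0, Mul(2, 3)), 2546))) = Add(360, Mul(-1, Mul(Add(0, 6), 2546))) = Add(360, Mul(-1, Mul(6, 2546))) = Add(360, Mul(-1, 15276)) = Add(360, -15276) = -14916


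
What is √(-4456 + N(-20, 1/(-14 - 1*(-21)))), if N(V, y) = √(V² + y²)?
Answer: √(-218344 + 7*√19601)/7 ≈ 66.603*I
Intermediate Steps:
√(-4456 + N(-20, 1/(-14 - 1*(-21)))) = √(-4456 + √((-20)² + (1/(-14 - 1*(-21)))²)) = √(-4456 + √(400 + (1/(-14 + 21))²)) = √(-4456 + √(400 + (1/7)²)) = √(-4456 + √(400 + (⅐)²)) = √(-4456 + √(400 + 1/49)) = √(-4456 + √(19601/49)) = √(-4456 + √19601/7)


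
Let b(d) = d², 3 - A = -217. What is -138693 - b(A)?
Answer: -187093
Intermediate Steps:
A = 220 (A = 3 - 1*(-217) = 3 + 217 = 220)
-138693 - b(A) = -138693 - 1*220² = -138693 - 1*48400 = -138693 - 48400 = -187093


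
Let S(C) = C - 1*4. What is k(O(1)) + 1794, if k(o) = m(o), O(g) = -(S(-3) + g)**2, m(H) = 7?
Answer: 1801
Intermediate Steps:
S(C) = -4 + C (S(C) = C - 4 = -4 + C)
O(g) = -(-7 + g)**2 (O(g) = -((-4 - 3) + g)**2 = -(-7 + g)**2)
k(o) = 7
k(O(1)) + 1794 = 7 + 1794 = 1801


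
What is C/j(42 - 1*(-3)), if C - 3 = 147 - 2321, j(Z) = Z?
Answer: -2171/45 ≈ -48.244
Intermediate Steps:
C = -2171 (C = 3 + (147 - 2321) = 3 - 2174 = -2171)
C/j(42 - 1*(-3)) = -2171/(42 - 1*(-3)) = -2171/(42 + 3) = -2171/45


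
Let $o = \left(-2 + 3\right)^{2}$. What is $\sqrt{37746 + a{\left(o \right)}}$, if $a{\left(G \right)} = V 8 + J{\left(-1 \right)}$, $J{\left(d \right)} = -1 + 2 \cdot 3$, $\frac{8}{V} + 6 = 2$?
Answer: $\sqrt{37735} \approx 194.25$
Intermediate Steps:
$V = -2$ ($V = \frac{8}{-6 + 2} = \frac{8}{-4} = 8 \left(- \frac{1}{4}\right) = -2$)
$J{\left(d \right)} = 5$ ($J{\left(d \right)} = -1 + 6 = 5$)
$o = 1$ ($o = 1^{2} = 1$)
$a{\left(G \right)} = -11$ ($a{\left(G \right)} = \left(-2\right) 8 + 5 = -16 + 5 = -11$)
$\sqrt{37746 + a{\left(o \right)}} = \sqrt{37746 - 11} = \sqrt{37735}$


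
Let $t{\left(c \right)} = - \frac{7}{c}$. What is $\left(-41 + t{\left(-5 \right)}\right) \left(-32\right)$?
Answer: $\frac{6336}{5} \approx 1267.2$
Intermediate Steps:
$\left(-41 + t{\left(-5 \right)}\right) \left(-32\right) = \left(-41 - \frac{7}{-5}\right) \left(-32\right) = \left(-41 - - \frac{7}{5}\right) \left(-32\right) = \left(-41 + \frac{7}{5}\right) \left(-32\right) = \left(- \frac{198}{5}\right) \left(-32\right) = \frac{6336}{5}$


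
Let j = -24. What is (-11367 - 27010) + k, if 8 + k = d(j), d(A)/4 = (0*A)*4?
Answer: -38385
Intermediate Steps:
d(A) = 0 (d(A) = 4*((0*A)*4) = 4*(0*4) = 4*0 = 0)
k = -8 (k = -8 + 0 = -8)
(-11367 - 27010) + k = (-11367 - 27010) - 8 = -38377 - 8 = -38385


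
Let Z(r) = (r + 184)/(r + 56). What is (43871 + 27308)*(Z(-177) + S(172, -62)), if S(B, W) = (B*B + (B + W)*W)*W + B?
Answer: -12154150428417/121 ≈ -1.0045e+11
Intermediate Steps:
Z(r) = (184 + r)/(56 + r)
S(B, W) = B + W*(B² + W*(B + W)) (S(B, W) = (B² + W*(B + W))*W + B = W*(B² + W*(B + W)) + B = B + W*(B² + W*(B + W)))
(43871 + 27308)*(Z(-177) + S(172, -62)) = (43871 + 27308)*((184 - 177)/(56 - 177) + (172 + (-62)³ + 172*(-62)² - 62*172²)) = 71179*(7/(-121) + (172 - 238328 + 172*3844 - 62*29584)) = 71179*(-1/121*7 + (172 - 238328 + 661168 - 1834208)) = 71179*(-7/121 - 1411196) = 71179*(-170754723/121) = -12154150428417/121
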